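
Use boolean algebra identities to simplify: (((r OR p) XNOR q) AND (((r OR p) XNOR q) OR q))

By absorption (E AND (E OR v) = E):
= ((r OR p) XNOR q)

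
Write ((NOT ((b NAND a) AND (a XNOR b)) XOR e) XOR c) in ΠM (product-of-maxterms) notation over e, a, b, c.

ΠM(0, 3, 5, 7, 9, 10, 12, 14) = (e OR a OR b OR c) AND (e OR a OR NOT b OR NOT c) AND (e OR NOT a OR b OR NOT c) AND (e OR NOT a OR NOT b OR NOT c) AND (NOT e OR a OR b OR NOT c) AND (NOT e OR a OR NOT b OR c) AND (NOT e OR NOT a OR b OR c) AND (NOT e OR NOT a OR NOT b OR c)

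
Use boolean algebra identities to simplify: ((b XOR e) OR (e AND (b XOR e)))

By absorption (E OR (E AND v) = E):
= (b XOR e)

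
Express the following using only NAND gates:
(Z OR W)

((Z NAND Z) NAND (W NAND W))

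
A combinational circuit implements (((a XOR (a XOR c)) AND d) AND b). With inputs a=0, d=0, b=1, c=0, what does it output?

Substituting: (((0 XOR (0 XOR 0)) AND 0) AND 1)
= 0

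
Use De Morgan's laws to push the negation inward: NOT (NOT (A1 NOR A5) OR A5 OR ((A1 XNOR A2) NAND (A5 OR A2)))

(A1 NOR A5) AND NOT A5 AND NOT ((A1 XNOR A2) NAND (A5 OR A2))
De Morgan's: NOT(OR of terms) = AND of negations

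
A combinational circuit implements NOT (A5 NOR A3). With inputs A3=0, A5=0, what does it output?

Substituting: NOT (0 NOR 0)
= 0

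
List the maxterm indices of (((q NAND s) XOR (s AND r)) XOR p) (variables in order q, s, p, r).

ΠM(2, 3, 5, 6, 10, 11, 12, 15) = (q OR s OR NOT p OR r) AND (q OR s OR NOT p OR NOT r) AND (q OR NOT s OR p OR NOT r) AND (q OR NOT s OR NOT p OR r) AND (NOT q OR s OR NOT p OR r) AND (NOT q OR s OR NOT p OR NOT r) AND (NOT q OR NOT s OR p OR r) AND (NOT q OR NOT s OR NOT p OR NOT r)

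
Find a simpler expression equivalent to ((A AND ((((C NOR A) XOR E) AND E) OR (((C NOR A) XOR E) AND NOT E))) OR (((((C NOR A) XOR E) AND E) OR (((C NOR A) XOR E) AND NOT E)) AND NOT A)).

By distribution ((E AND v) OR (E AND NOT v) = E) then distribution ((E AND v) OR (E AND NOT v) = E):
= ((C NOR A) XOR E)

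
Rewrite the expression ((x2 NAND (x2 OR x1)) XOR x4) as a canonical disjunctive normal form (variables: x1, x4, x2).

(NOT x1 AND NOT x4 AND NOT x2) OR (NOT x1 AND x4 AND x2) OR (x1 AND NOT x4 AND NOT x2) OR (x1 AND x4 AND x2)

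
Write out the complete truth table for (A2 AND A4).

A4 | A2 | Output
----------------
0 | 0 | 0
0 | 1 | 0
1 | 0 | 0
1 | 1 | 1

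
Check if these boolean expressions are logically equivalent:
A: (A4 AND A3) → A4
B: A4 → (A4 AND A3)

No, Converse is not equivalent to original (counterexample: A3=0, A4=1)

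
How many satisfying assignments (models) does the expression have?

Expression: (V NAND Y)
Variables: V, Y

Satisfying assignments: (0,0), (0,1), (1,0)
Count: 3 out of 4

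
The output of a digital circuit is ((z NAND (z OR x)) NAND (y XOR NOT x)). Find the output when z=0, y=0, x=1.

Substituting: ((0 NAND (0 OR 1)) NAND (0 XOR NOT 1))
= 1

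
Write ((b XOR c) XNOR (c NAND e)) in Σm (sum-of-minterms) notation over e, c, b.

Σm(1, 2, 5, 7) = (NOT e AND NOT c AND b) OR (NOT e AND c AND NOT b) OR (e AND NOT c AND b) OR (e AND c AND b)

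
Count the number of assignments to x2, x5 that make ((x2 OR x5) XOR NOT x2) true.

Satisfying assignments: (0,0), (1,0), (1,1)
Count: 3 out of 4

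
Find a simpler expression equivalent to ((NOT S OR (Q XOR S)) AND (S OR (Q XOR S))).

By distribution ((E OR v) AND (E OR NOT v) = E):
= (Q XOR S)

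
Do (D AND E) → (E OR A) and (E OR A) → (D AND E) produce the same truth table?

No, Converse is not equivalent to original (counterexample: E=0, D=0, A=1)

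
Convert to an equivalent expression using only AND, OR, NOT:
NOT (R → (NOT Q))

R AND Q
(Negated implication: NOT(A → B) = A AND NOT B)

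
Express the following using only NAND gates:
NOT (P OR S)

(((P NAND P) NAND (S NAND S)) NAND ((P NAND P) NAND (S NAND S)))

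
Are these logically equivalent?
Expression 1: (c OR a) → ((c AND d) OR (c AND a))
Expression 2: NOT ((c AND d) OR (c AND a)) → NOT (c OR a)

Yes, Contrapositive is always equivalent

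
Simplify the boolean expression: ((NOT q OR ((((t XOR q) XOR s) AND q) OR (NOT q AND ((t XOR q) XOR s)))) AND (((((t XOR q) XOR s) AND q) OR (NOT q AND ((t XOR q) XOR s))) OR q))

By distribution ((E OR v) AND (E OR NOT v) = E) then distribution ((E AND v) OR (E AND NOT v) = E):
= ((t XOR q) XOR s)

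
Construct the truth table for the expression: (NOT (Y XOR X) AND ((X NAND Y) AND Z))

Y | Z | X | Output
------------------
0 | 0 | 0 | 0
0 | 0 | 1 | 0
0 | 1 | 0 | 1
0 | 1 | 1 | 0
1 | 0 | 0 | 0
1 | 0 | 1 | 0
1 | 1 | 0 | 0
1 | 1 | 1 | 0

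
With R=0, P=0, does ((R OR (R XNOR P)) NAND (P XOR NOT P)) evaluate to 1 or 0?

Substituting: ((0 OR (0 XNOR 0)) NAND (0 XOR NOT 0))
= 0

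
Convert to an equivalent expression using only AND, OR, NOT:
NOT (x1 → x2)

x1 AND NOT x2
(Negated implication: NOT(A → B) = A AND NOT B)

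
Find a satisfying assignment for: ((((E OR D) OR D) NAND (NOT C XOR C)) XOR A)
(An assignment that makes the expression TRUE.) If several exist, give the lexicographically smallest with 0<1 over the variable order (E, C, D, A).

E=0, C=0, D=0, A=0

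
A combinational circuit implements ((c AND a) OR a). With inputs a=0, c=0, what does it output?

Substituting: ((0 AND 0) OR 0)
= 0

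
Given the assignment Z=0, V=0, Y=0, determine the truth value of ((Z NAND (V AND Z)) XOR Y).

Substituting: ((0 NAND (0 AND 0)) XOR 0)
= 1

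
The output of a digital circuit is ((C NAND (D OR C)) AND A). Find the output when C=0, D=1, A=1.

Substituting: ((0 NAND (1 OR 0)) AND 1)
= 1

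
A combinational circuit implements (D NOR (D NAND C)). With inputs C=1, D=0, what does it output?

Substituting: (0 NOR (0 NAND 1))
= 0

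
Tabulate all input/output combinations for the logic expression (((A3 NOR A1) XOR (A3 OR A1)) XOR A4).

A1 | A3 | A4 | Output
---------------------
0 | 0 | 0 | 1
0 | 0 | 1 | 0
0 | 1 | 0 | 1
0 | 1 | 1 | 0
1 | 0 | 0 | 1
1 | 0 | 1 | 0
1 | 1 | 0 | 1
1 | 1 | 1 | 0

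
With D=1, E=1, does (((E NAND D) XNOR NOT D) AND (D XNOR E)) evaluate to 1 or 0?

Substituting: (((1 NAND 1) XNOR NOT 1) AND (1 XNOR 1))
= 1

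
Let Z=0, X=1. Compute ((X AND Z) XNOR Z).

Substituting: ((1 AND 0) XNOR 0)
= 1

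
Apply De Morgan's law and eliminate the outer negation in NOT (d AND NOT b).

NOT d OR b
De Morgan's: NOT(AND of terms) = OR of negations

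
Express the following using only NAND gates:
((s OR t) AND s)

((((s NAND s) NAND (t NAND t)) NAND s) NAND (((s NAND s) NAND (t NAND t)) NAND s))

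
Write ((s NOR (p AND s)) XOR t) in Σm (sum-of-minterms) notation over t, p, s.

Σm(0, 2, 5, 7) = (NOT t AND NOT p AND NOT s) OR (NOT t AND p AND NOT s) OR (t AND NOT p AND s) OR (t AND p AND s)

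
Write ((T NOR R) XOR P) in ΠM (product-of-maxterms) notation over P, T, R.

ΠM(1, 2, 3, 4) = (P OR T OR NOT R) AND (P OR NOT T OR R) AND (P OR NOT T OR NOT R) AND (NOT P OR T OR R)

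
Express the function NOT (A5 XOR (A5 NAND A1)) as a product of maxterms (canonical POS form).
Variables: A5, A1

ΠM(0, 1, 3) = (A5 OR A1) AND (A5 OR NOT A1) AND (NOT A5 OR NOT A1)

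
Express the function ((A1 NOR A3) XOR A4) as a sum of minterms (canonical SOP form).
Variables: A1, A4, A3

Σm(0, 3, 6, 7) = (NOT A1 AND NOT A4 AND NOT A3) OR (NOT A1 AND A4 AND A3) OR (A1 AND A4 AND NOT A3) OR (A1 AND A4 AND A3)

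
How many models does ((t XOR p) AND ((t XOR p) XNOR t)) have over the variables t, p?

Satisfying assignments: (1,0)
Count: 1 out of 4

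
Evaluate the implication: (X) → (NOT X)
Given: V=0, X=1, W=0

Antecedent (X) = 1; consequent (NOT X) = 0.
1 → 0 = 0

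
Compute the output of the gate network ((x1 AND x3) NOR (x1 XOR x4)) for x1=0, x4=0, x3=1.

Substituting: ((0 AND 1) NOR (0 XOR 0))
= 1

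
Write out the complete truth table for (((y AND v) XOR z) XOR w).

v | y | z | w | Output
----------------------
0 | 0 | 0 | 0 | 0
0 | 0 | 0 | 1 | 1
0 | 0 | 1 | 0 | 1
0 | 0 | 1 | 1 | 0
0 | 1 | 0 | 0 | 0
0 | 1 | 0 | 1 | 1
0 | 1 | 1 | 0 | 1
0 | 1 | 1 | 1 | 0
1 | 0 | 0 | 0 | 0
1 | 0 | 0 | 1 | 1
1 | 0 | 1 | 0 | 1
1 | 0 | 1 | 1 | 0
1 | 1 | 0 | 0 | 1
1 | 1 | 0 | 1 | 0
1 | 1 | 1 | 0 | 0
1 | 1 | 1 | 1 | 1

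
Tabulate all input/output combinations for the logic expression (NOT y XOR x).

x | y | Output
--------------
0 | 0 | 1
0 | 1 | 0
1 | 0 | 0
1 | 1 | 1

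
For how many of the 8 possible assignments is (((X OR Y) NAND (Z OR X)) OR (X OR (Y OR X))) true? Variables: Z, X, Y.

Satisfying assignments: (0,0,0), (0,0,1), (0,1,0), (0,1,1), (1,0,0), (1,0,1), (1,1,0), (1,1,1)
Count: 8 out of 8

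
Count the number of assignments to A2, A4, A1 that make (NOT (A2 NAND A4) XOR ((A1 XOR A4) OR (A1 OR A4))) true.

Satisfying assignments: (0,0,1), (0,1,0), (0,1,1), (1,0,1)
Count: 4 out of 8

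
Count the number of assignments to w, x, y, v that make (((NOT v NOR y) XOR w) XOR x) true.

Satisfying assignments: (0,0,0,1), (0,1,0,0), (0,1,1,0), (0,1,1,1), (1,0,0,0), (1,0,1,0), (1,0,1,1), (1,1,0,1)
Count: 8 out of 16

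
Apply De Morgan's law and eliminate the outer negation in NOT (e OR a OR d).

NOT e AND NOT a AND NOT d
De Morgan's: NOT(OR of terms) = AND of negations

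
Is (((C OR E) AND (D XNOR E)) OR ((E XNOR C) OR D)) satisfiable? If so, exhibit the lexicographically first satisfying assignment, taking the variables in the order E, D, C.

E=0, D=0, C=0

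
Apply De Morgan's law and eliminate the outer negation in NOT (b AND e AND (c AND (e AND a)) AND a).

NOT b OR NOT e OR NOT (c AND (e AND a)) OR NOT a
De Morgan's: NOT(AND of terms) = OR of negations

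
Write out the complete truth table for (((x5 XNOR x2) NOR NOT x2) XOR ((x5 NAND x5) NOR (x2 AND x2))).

x2 | x5 | Output
----------------
0 | 0 | 0
0 | 1 | 1
1 | 0 | 1
1 | 1 | 0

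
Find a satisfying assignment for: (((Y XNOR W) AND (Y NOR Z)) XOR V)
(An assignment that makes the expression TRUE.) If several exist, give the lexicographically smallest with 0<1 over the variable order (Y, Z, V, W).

Y=0, Z=0, V=0, W=0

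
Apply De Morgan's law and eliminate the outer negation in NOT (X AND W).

NOT X OR NOT W
De Morgan's: NOT(AND of terms) = OR of negations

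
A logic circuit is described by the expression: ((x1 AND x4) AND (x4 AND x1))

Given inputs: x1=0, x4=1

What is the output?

Substituting: ((0 AND 1) AND (1 AND 0))
= 0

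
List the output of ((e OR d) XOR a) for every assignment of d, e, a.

d | e | a | Output
------------------
0 | 0 | 0 | 0
0 | 0 | 1 | 1
0 | 1 | 0 | 1
0 | 1 | 1 | 0
1 | 0 | 0 | 1
1 | 0 | 1 | 0
1 | 1 | 0 | 1
1 | 1 | 1 | 0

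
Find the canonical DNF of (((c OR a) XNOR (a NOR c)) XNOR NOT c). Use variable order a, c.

(NOT a AND c) OR (a AND c)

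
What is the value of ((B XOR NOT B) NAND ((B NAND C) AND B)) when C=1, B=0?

Substituting: ((0 XOR NOT 0) NAND ((0 NAND 1) AND 0))
= 1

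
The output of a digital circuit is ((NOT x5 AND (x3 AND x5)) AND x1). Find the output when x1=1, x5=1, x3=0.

Substituting: ((NOT 1 AND (0 AND 1)) AND 1)
= 0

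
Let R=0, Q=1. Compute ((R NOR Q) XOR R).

Substituting: ((0 NOR 1) XOR 0)
= 0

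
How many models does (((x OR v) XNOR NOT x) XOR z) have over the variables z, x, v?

Satisfying assignments: (0,0,1), (1,0,0), (1,1,0), (1,1,1)
Count: 4 out of 8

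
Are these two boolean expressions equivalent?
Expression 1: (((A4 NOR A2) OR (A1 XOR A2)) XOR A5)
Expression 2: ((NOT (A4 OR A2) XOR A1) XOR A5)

No. Counterexample: with A1=0, A2=1, A4=0, A5=0, Expression 1 = 1 but Expression 2 = 0.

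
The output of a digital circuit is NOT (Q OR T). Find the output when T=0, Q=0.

Substituting: NOT (0 OR 0)
= 1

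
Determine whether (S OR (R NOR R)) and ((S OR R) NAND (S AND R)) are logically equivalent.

No. Counterexample: with R=1, S=0, Expression 1 = 0 but Expression 2 = 1.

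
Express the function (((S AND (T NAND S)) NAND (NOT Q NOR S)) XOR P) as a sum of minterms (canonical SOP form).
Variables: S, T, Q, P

Σm(0, 2, 4, 6, 8, 10, 12, 14) = (NOT S AND NOT T AND NOT Q AND NOT P) OR (NOT S AND NOT T AND Q AND NOT P) OR (NOT S AND T AND NOT Q AND NOT P) OR (NOT S AND T AND Q AND NOT P) OR (S AND NOT T AND NOT Q AND NOT P) OR (S AND NOT T AND Q AND NOT P) OR (S AND T AND NOT Q AND NOT P) OR (S AND T AND Q AND NOT P)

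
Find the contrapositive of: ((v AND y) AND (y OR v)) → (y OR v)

Contrapositive: NOT (y OR v) → NOT ((v AND y) AND (y OR v))
Note: A statement and its contrapositive are logically equivalent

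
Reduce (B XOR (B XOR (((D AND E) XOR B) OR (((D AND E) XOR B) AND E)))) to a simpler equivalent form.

By XOR self-cancellation ((E XOR v) XOR v = E) then absorption (E OR (E AND v) = E):
= ((D AND E) XOR B)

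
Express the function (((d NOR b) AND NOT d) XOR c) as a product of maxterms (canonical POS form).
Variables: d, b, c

ΠM(1, 2, 4, 6) = (d OR b OR NOT c) AND (d OR NOT b OR c) AND (NOT d OR b OR c) AND (NOT d OR NOT b OR c)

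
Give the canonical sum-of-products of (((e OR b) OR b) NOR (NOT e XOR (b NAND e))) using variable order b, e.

Σm(0) = (NOT b AND NOT e)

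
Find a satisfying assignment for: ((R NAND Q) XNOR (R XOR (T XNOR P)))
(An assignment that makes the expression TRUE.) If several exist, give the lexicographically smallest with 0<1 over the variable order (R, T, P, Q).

R=0, T=0, P=0, Q=0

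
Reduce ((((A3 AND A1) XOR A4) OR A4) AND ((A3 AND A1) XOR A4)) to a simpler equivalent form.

By absorption (E AND (E OR v) = E):
= ((A3 AND A1) XOR A4)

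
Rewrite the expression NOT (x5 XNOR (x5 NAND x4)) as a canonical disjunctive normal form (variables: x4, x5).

(NOT x4 AND NOT x5) OR (x4 AND NOT x5) OR (x4 AND x5)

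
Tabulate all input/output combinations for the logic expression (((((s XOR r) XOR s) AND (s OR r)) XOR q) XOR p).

q | s | r | p | Output
----------------------
0 | 0 | 0 | 0 | 0
0 | 0 | 0 | 1 | 1
0 | 0 | 1 | 0 | 1
0 | 0 | 1 | 1 | 0
0 | 1 | 0 | 0 | 0
0 | 1 | 0 | 1 | 1
0 | 1 | 1 | 0 | 1
0 | 1 | 1 | 1 | 0
1 | 0 | 0 | 0 | 1
1 | 0 | 0 | 1 | 0
1 | 0 | 1 | 0 | 0
1 | 0 | 1 | 1 | 1
1 | 1 | 0 | 0 | 1
1 | 1 | 0 | 1 | 0
1 | 1 | 1 | 0 | 0
1 | 1 | 1 | 1 | 1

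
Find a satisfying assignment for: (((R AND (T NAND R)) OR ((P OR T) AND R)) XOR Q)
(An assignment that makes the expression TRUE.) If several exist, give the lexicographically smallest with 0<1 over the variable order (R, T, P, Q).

R=0, T=0, P=0, Q=1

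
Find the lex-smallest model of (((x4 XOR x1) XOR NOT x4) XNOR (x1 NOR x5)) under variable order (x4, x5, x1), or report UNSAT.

x4=0, x5=0, x1=0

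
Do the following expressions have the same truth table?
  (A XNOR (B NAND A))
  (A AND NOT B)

Yes, they are equivalent — the two output columns agree on all 4 assignments:
A | B | Expression 1 | Expression 2
-----------------------------------
0 | 0 | 0 | 0
0 | 1 | 0 | 0
1 | 0 | 1 | 1
1 | 1 | 0 | 0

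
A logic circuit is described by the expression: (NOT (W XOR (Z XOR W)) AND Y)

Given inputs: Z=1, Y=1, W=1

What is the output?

Substituting: (NOT (1 XOR (1 XOR 1)) AND 1)
= 0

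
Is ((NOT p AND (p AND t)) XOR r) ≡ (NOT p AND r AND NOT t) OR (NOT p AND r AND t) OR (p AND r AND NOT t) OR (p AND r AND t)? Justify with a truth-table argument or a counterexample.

Yes, they are equivalent — the two output columns agree on all 8 assignments:
p | r | t | Expression 1 | Expression 2
---------------------------------------
0 | 0 | 0 | 0 | 0
0 | 0 | 1 | 0 | 0
0 | 1 | 0 | 1 | 1
0 | 1 | 1 | 1 | 1
1 | 0 | 0 | 0 | 0
1 | 0 | 1 | 0 | 0
1 | 1 | 0 | 1 | 1
1 | 1 | 1 | 1 | 1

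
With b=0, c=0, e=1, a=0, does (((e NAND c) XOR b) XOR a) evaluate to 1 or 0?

Substituting: (((1 NAND 0) XOR 0) XOR 0)
= 1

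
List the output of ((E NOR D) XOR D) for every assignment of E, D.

E | D | Output
--------------
0 | 0 | 1
0 | 1 | 1
1 | 0 | 0
1 | 1 | 1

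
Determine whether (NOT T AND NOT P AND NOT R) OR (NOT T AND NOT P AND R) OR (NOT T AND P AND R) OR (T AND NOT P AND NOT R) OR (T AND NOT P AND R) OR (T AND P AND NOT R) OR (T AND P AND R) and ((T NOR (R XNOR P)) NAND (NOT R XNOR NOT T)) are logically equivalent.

Yes, they are equivalent — the two output columns agree on all 8 assignments:
T | P | R | Expression 1 | Expression 2
---------------------------------------
0 | 0 | 0 | 1 | 1
0 | 0 | 1 | 1 | 1
0 | 1 | 0 | 0 | 0
0 | 1 | 1 | 1 | 1
1 | 0 | 0 | 1 | 1
1 | 0 | 1 | 1 | 1
1 | 1 | 0 | 1 | 1
1 | 1 | 1 | 1 | 1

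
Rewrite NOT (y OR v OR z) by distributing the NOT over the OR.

NOT y AND NOT v AND NOT z
De Morgan's: NOT(OR of terms) = AND of negations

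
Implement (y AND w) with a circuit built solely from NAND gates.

((y NAND w) NAND (y NAND w))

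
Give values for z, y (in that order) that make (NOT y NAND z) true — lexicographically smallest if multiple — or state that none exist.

z=0, y=0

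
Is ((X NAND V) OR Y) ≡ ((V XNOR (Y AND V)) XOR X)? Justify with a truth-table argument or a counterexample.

No. Counterexample: with V=0, Y=0, X=1, Expression 1 = 1 but Expression 2 = 0.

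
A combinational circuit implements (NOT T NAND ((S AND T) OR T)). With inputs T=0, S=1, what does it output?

Substituting: (NOT 0 NAND ((1 AND 0) OR 0))
= 1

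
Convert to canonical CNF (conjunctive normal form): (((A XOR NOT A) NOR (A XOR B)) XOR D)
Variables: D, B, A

(D OR B OR A) AND (D OR B OR NOT A) AND (D OR NOT B OR A) AND (D OR NOT B OR NOT A)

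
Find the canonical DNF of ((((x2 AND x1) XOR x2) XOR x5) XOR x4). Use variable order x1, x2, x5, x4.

(NOT x1 AND NOT x2 AND NOT x5 AND x4) OR (NOT x1 AND NOT x2 AND x5 AND NOT x4) OR (NOT x1 AND x2 AND NOT x5 AND NOT x4) OR (NOT x1 AND x2 AND x5 AND x4) OR (x1 AND NOT x2 AND NOT x5 AND x4) OR (x1 AND NOT x2 AND x5 AND NOT x4) OR (x1 AND x2 AND NOT x5 AND x4) OR (x1 AND x2 AND x5 AND NOT x4)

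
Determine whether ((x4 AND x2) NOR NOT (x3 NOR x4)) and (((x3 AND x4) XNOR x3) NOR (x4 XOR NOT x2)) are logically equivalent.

No. Counterexample: with x2=0, x4=0, x3=0, Expression 1 = 1 but Expression 2 = 0.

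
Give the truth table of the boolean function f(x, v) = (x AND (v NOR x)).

x | v | Output
--------------
0 | 0 | 0
0 | 1 | 0
1 | 0 | 0
1 | 1 | 0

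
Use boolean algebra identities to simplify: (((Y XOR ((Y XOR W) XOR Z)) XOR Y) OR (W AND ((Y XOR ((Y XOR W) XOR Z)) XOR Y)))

By absorption (E OR (E AND v) = E) then XOR self-cancellation ((E XOR v) XOR v = E):
= ((Y XOR W) XOR Z)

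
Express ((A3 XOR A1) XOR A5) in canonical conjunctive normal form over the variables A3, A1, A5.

(A3 OR A1 OR A5) AND (A3 OR NOT A1 OR NOT A5) AND (NOT A3 OR A1 OR NOT A5) AND (NOT A3 OR NOT A1 OR A5)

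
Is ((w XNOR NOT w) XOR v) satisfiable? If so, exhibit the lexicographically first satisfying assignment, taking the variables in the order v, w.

v=1, w=0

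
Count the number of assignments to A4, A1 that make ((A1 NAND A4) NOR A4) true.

No assignment satisfies the expression.
Count: 0 out of 4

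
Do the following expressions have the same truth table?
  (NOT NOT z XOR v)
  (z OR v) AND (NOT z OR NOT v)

Yes, they are equivalent — the two output columns agree on all 4 assignments:
z | v | Expression 1 | Expression 2
-----------------------------------
0 | 0 | 0 | 0
0 | 1 | 1 | 1
1 | 0 | 1 | 1
1 | 1 | 0 | 0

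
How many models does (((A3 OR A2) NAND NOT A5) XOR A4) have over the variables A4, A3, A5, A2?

Satisfying assignments: (0,0,0,0), (0,0,1,0), (0,0,1,1), (0,1,1,0), (0,1,1,1), (1,0,0,1), (1,1,0,0), (1,1,0,1)
Count: 8 out of 16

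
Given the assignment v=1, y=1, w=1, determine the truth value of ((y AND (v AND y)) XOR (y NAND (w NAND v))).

Substituting: ((1 AND (1 AND 1)) XOR (1 NAND (1 NAND 1)))
= 0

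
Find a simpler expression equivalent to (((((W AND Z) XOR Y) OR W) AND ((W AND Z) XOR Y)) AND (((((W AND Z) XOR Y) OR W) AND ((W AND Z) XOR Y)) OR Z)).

By absorption (E AND (E OR v) = E) then absorption (E AND (E OR v) = E):
= ((W AND Z) XOR Y)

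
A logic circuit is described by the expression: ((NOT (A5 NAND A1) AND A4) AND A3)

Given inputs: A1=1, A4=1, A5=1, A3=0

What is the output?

Substituting: ((NOT (1 NAND 1) AND 1) AND 0)
= 0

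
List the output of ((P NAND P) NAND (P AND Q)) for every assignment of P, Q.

P | Q | Output
--------------
0 | 0 | 1
0 | 1 | 1
1 | 0 | 1
1 | 1 | 1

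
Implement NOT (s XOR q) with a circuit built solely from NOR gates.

(((((s NOR q) NOR (s NOR q)) NOR ((s NOR q) NOR (s NOR q))) NOR ((((s NOR s) NOR (q NOR q)) NOR ((s NOR s) NOR (q NOR q))) NOR (((s NOR s) NOR (q NOR q)) NOR ((s NOR s) NOR (q NOR q))))) NOR ((((s NOR q) NOR (s NOR q)) NOR ((s NOR q) NOR (s NOR q))) NOR ((((s NOR s) NOR (q NOR q)) NOR ((s NOR s) NOR (q NOR q))) NOR (((s NOR s) NOR (q NOR q)) NOR ((s NOR s) NOR (q NOR q))))))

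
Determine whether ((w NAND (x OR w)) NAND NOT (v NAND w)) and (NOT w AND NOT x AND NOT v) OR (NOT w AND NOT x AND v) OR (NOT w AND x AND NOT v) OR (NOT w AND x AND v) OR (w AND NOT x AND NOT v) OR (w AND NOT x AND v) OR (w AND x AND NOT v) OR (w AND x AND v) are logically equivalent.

Yes, they are equivalent — the two output columns agree on all 8 assignments:
w | x | v | Expression 1 | Expression 2
---------------------------------------
0 | 0 | 0 | 1 | 1
0 | 0 | 1 | 1 | 1
0 | 1 | 0 | 1 | 1
0 | 1 | 1 | 1 | 1
1 | 0 | 0 | 1 | 1
1 | 0 | 1 | 1 | 1
1 | 1 | 0 | 1 | 1
1 | 1 | 1 | 1 | 1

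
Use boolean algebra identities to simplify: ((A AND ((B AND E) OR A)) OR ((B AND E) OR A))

By absorption (E OR (E AND v) = E):
= ((B AND E) OR A)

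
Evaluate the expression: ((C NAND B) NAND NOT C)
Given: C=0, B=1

Substituting: ((0 NAND 1) NAND NOT 0)
= 0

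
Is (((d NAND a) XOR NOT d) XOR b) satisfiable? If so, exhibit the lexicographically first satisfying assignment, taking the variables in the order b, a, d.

b=0, a=0, d=1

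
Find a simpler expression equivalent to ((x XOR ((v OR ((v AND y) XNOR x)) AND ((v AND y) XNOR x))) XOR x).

By XOR self-cancellation ((E XOR v) XOR v = E) then absorption (E AND (E OR v) = E):
= ((v AND y) XNOR x)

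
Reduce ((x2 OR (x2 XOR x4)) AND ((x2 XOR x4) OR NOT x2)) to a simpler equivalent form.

By distribution ((E OR v) AND (E OR NOT v) = E):
= (x2 XOR x4)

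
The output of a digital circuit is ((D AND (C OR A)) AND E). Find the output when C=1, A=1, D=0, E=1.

Substituting: ((0 AND (1 OR 1)) AND 1)
= 0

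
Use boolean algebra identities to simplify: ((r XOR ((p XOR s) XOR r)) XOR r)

By XOR self-cancellation ((E XOR v) XOR v = E):
= ((p XOR s) XOR r)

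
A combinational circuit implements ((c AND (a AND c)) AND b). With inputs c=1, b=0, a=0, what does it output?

Substituting: ((1 AND (0 AND 1)) AND 0)
= 0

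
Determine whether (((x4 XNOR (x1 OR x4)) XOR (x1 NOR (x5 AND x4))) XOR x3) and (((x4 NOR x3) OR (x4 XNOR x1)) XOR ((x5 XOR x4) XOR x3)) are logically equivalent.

No. Counterexample: with x1=0, x3=0, x5=0, x4=0, Expression 1 = 0 but Expression 2 = 1.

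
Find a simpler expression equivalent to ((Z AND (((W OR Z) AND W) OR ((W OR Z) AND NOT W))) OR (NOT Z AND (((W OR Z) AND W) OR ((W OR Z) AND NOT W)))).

By distribution ((E AND v) OR (E AND NOT v) = E) then distribution ((E AND v) OR (E AND NOT v) = E):
= (W OR Z)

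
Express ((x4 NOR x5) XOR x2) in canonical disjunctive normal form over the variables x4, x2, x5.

(NOT x4 AND NOT x2 AND NOT x5) OR (NOT x4 AND x2 AND x5) OR (x4 AND x2 AND NOT x5) OR (x4 AND x2 AND x5)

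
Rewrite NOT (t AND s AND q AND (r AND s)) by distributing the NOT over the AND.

NOT t OR NOT s OR NOT q OR NOT (r AND s)
De Morgan's: NOT(AND of terms) = OR of negations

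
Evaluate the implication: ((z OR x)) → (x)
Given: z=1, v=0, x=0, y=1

Antecedent ((z OR x)) = 1; consequent (x) = 0.
1 → 0 = 0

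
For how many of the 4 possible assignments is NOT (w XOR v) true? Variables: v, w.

Satisfying assignments: (0,0), (1,1)
Count: 2 out of 4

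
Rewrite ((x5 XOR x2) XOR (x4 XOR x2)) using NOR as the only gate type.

((((((((x5 NOR x2) NOR (x5 NOR x2)) NOR ((x5 NOR x2) NOR (x5 NOR x2))) NOR ((((x5 NOR x5) NOR (x2 NOR x2)) NOR ((x5 NOR x5) NOR (x2 NOR x2))) NOR (((x5 NOR x5) NOR (x2 NOR x2)) NOR ((x5 NOR x5) NOR (x2 NOR x2))))) NOR ((((x4 NOR x2) NOR (x4 NOR x2)) NOR ((x4 NOR x2) NOR (x4 NOR x2))) NOR ((((x4 NOR x4) NOR (x2 NOR x2)) NOR ((x4 NOR x4) NOR (x2 NOR x2))) NOR (((x4 NOR x4) NOR (x2 NOR x2)) NOR ((x4 NOR x4) NOR (x2 NOR x2)))))) NOR (((((x5 NOR x2) NOR (x5 NOR x2)) NOR ((x5 NOR x2) NOR (x5 NOR x2))) NOR ((((x5 NOR x5) NOR (x2 NOR x2)) NOR ((x5 NOR x5) NOR (x2 NOR x2))) NOR (((x5 NOR x5) NOR (x2 NOR x2)) NOR ((x5 NOR x5) NOR (x2 NOR x2))))) NOR ((((x4 NOR x2) NOR (x4 NOR x2)) NOR ((x4 NOR x2) NOR (x4 NOR x2))) NOR ((((x4 NOR x4) NOR (x2 NOR x2)) NOR ((x4 NOR x4) NOR (x2 NOR x2))) NOR (((x4 NOR x4) NOR (x2 NOR x2)) NOR ((x4 NOR x4) NOR (x2 NOR x2))))))) NOR ((((((x5 NOR x2) NOR (x5 NOR x2)) NOR ((x5 NOR x2) NOR (x5 NOR x2))) NOR ((((x5 NOR x5) NOR (x2 NOR x2)) NOR ((x5 NOR x5) NOR (x2 NOR x2))) NOR (((x5 NOR x5) NOR (x2 NOR x2)) NOR ((x5 NOR x5) NOR (x2 NOR x2))))) NOR ((((x4 NOR x2) NOR (x4 NOR x2)) NOR ((x4 NOR x2) NOR (x4 NOR x2))) NOR ((((x4 NOR x4) NOR (x2 NOR x2)) NOR ((x4 NOR x4) NOR (x2 NOR x2))) NOR (((x4 NOR x4) NOR (x2 NOR x2)) NOR ((x4 NOR x4) NOR (x2 NOR x2)))))) NOR (((((x5 NOR x2) NOR (x5 NOR x2)) NOR ((x5 NOR x2) NOR (x5 NOR x2))) NOR ((((x5 NOR x5) NOR (x2 NOR x2)) NOR ((x5 NOR x5) NOR (x2 NOR x2))) NOR (((x5 NOR x5) NOR (x2 NOR x2)) NOR ((x5 NOR x5) NOR (x2 NOR x2))))) NOR ((((x4 NOR x2) NOR (x4 NOR x2)) NOR ((x4 NOR x2) NOR (x4 NOR x2))) NOR ((((x4 NOR x4) NOR (x2 NOR x2)) NOR ((x4 NOR x4) NOR (x2 NOR x2))) NOR (((x4 NOR x4) NOR (x2 NOR x2)) NOR ((x4 NOR x4) NOR (x2 NOR x2)))))))) NOR ((((((((x5 NOR x2) NOR (x5 NOR x2)) NOR ((x5 NOR x2) NOR (x5 NOR x2))) NOR ((((x5 NOR x5) NOR (x2 NOR x2)) NOR ((x5 NOR x5) NOR (x2 NOR x2))) NOR (((x5 NOR x5) NOR (x2 NOR x2)) NOR ((x5 NOR x5) NOR (x2 NOR x2))))) NOR ((((x5 NOR x2) NOR (x5 NOR x2)) NOR ((x5 NOR x2) NOR (x5 NOR x2))) NOR ((((x5 NOR x5) NOR (x2 NOR x2)) NOR ((x5 NOR x5) NOR (x2 NOR x2))) NOR (((x5 NOR x5) NOR (x2 NOR x2)) NOR ((x5 NOR x5) NOR (x2 NOR x2)))))) NOR (((((x4 NOR x2) NOR (x4 NOR x2)) NOR ((x4 NOR x2) NOR (x4 NOR x2))) NOR ((((x4 NOR x4) NOR (x2 NOR x2)) NOR ((x4 NOR x4) NOR (x2 NOR x2))) NOR (((x4 NOR x4) NOR (x2 NOR x2)) NOR ((x4 NOR x4) NOR (x2 NOR x2))))) NOR ((((x4 NOR x2) NOR (x4 NOR x2)) NOR ((x4 NOR x2) NOR (x4 NOR x2))) NOR ((((x4 NOR x4) NOR (x2 NOR x2)) NOR ((x4 NOR x4) NOR (x2 NOR x2))) NOR (((x4 NOR x4) NOR (x2 NOR x2)) NOR ((x4 NOR x4) NOR (x2 NOR x2))))))) NOR ((((((x5 NOR x2) NOR (x5 NOR x2)) NOR ((x5 NOR x2) NOR (x5 NOR x2))) NOR ((((x5 NOR x5) NOR (x2 NOR x2)) NOR ((x5 NOR x5) NOR (x2 NOR x2))) NOR (((x5 NOR x5) NOR (x2 NOR x2)) NOR ((x5 NOR x5) NOR (x2 NOR x2))))) NOR ((((x5 NOR x2) NOR (x5 NOR x2)) NOR ((x5 NOR x2) NOR (x5 NOR x2))) NOR ((((x5 NOR x5) NOR (x2 NOR x2)) NOR ((x5 NOR x5) NOR (x2 NOR x2))) NOR (((x5 NOR x5) NOR (x2 NOR x2)) NOR ((x5 NOR x5) NOR (x2 NOR x2)))))) NOR (((((x4 NOR x2) NOR (x4 NOR x2)) NOR ((x4 NOR x2) NOR (x4 NOR x2))) NOR ((((x4 NOR x4) NOR (x2 NOR x2)) NOR ((x4 NOR x4) NOR (x2 NOR x2))) NOR (((x4 NOR x4) NOR (x2 NOR x2)) NOR ((x4 NOR x4) NOR (x2 NOR x2))))) NOR ((((x4 NOR x2) NOR (x4 NOR x2)) NOR ((x4 NOR x2) NOR (x4 NOR x2))) NOR ((((x4 NOR x4) NOR (x2 NOR x2)) NOR ((x4 NOR x4) NOR (x2 NOR x2))) NOR (((x4 NOR x4) NOR (x2 NOR x2)) NOR ((x4 NOR x4) NOR (x2 NOR x2)))))))) NOR (((((((x5 NOR x2) NOR (x5 NOR x2)) NOR ((x5 NOR x2) NOR (x5 NOR x2))) NOR ((((x5 NOR x5) NOR (x2 NOR x2)) NOR ((x5 NOR x5) NOR (x2 NOR x2))) NOR (((x5 NOR x5) NOR (x2 NOR x2)) NOR ((x5 NOR x5) NOR (x2 NOR x2))))) NOR ((((x5 NOR x2) NOR (x5 NOR x2)) NOR ((x5 NOR x2) NOR (x5 NOR x2))) NOR ((((x5 NOR x5) NOR (x2 NOR x2)) NOR ((x5 NOR x5) NOR (x2 NOR x2))) NOR (((x5 NOR x5) NOR (x2 NOR x2)) NOR ((x5 NOR x5) NOR (x2 NOR x2)))))) NOR (((((x4 NOR x2) NOR (x4 NOR x2)) NOR ((x4 NOR x2) NOR (x4 NOR x2))) NOR ((((x4 NOR x4) NOR (x2 NOR x2)) NOR ((x4 NOR x4) NOR (x2 NOR x2))) NOR (((x4 NOR x4) NOR (x2 NOR x2)) NOR ((x4 NOR x4) NOR (x2 NOR x2))))) NOR ((((x4 NOR x2) NOR (x4 NOR x2)) NOR ((x4 NOR x2) NOR (x4 NOR x2))) NOR ((((x4 NOR x4) NOR (x2 NOR x2)) NOR ((x4 NOR x4) NOR (x2 NOR x2))) NOR (((x4 NOR x4) NOR (x2 NOR x2)) NOR ((x4 NOR x4) NOR (x2 NOR x2))))))) NOR ((((((x5 NOR x2) NOR (x5 NOR x2)) NOR ((x5 NOR x2) NOR (x5 NOR x2))) NOR ((((x5 NOR x5) NOR (x2 NOR x2)) NOR ((x5 NOR x5) NOR (x2 NOR x2))) NOR (((x5 NOR x5) NOR (x2 NOR x2)) NOR ((x5 NOR x5) NOR (x2 NOR x2))))) NOR ((((x5 NOR x2) NOR (x5 NOR x2)) NOR ((x5 NOR x2) NOR (x5 NOR x2))) NOR ((((x5 NOR x5) NOR (x2 NOR x2)) NOR ((x5 NOR x5) NOR (x2 NOR x2))) NOR (((x5 NOR x5) NOR (x2 NOR x2)) NOR ((x5 NOR x5) NOR (x2 NOR x2)))))) NOR (((((x4 NOR x2) NOR (x4 NOR x2)) NOR ((x4 NOR x2) NOR (x4 NOR x2))) NOR ((((x4 NOR x4) NOR (x2 NOR x2)) NOR ((x4 NOR x4) NOR (x2 NOR x2))) NOR (((x4 NOR x4) NOR (x2 NOR x2)) NOR ((x4 NOR x4) NOR (x2 NOR x2))))) NOR ((((x4 NOR x2) NOR (x4 NOR x2)) NOR ((x4 NOR x2) NOR (x4 NOR x2))) NOR ((((x4 NOR x4) NOR (x2 NOR x2)) NOR ((x4 NOR x4) NOR (x2 NOR x2))) NOR (((x4 NOR x4) NOR (x2 NOR x2)) NOR ((x4 NOR x4) NOR (x2 NOR x2))))))))))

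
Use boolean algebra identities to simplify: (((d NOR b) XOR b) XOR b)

By XOR self-cancellation ((E XOR v) XOR v = E):
= (d NOR b)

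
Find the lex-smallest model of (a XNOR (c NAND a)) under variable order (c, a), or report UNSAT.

c=0, a=1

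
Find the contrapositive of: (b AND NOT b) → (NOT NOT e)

Contrapositive: NOT e → NOT (b AND NOT b)
Note: A statement and its contrapositive are logically equivalent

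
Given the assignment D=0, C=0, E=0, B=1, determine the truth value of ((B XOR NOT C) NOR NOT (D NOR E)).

Substituting: ((1 XOR NOT 0) NOR NOT (0 NOR 0))
= 1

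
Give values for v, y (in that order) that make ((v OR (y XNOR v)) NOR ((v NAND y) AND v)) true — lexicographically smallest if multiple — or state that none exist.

v=0, y=1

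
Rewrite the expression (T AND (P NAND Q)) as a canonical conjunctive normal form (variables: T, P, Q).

(T OR P OR Q) AND (T OR P OR NOT Q) AND (T OR NOT P OR Q) AND (T OR NOT P OR NOT Q) AND (NOT T OR NOT P OR NOT Q)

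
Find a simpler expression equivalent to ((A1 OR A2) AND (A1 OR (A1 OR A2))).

By absorption (E AND (E OR v) = E):
= (A1 OR A2)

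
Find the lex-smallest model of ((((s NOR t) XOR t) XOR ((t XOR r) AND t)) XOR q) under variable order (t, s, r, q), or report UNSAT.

t=0, s=0, r=0, q=0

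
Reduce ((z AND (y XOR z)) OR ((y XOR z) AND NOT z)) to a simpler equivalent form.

By distribution ((E AND v) OR (E AND NOT v) = E):
= (y XOR z)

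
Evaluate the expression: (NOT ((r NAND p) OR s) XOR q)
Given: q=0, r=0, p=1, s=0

Substituting: (NOT ((0 NAND 1) OR 0) XOR 0)
= 0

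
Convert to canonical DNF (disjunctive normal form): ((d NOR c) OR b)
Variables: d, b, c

(NOT d AND NOT b AND NOT c) OR (NOT d AND b AND NOT c) OR (NOT d AND b AND c) OR (d AND b AND NOT c) OR (d AND b AND c)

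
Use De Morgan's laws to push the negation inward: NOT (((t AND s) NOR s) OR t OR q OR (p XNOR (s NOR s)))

NOT ((t AND s) NOR s) AND NOT t AND NOT q AND NOT (p XNOR (s NOR s))
De Morgan's: NOT(OR of terms) = AND of negations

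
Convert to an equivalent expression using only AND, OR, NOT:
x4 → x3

NOT x4 OR x3
(Implication elimination: A → B = NOT A OR B)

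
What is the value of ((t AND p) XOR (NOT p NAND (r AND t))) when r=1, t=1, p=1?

Substituting: ((1 AND 1) XOR (NOT 1 NAND (1 AND 1)))
= 0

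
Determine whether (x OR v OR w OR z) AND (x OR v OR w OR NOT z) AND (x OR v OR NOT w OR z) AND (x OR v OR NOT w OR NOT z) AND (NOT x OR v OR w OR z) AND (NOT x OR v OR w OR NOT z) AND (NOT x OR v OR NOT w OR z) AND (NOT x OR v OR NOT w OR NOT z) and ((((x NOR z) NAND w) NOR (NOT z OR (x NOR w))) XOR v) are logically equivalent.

Yes, they are equivalent — the two output columns agree on all 16 assignments:
x | v | w | z | Expression 1 | Expression 2
-------------------------------------------
0 | 0 | 0 | 0 | 0 | 0
0 | 0 | 0 | 1 | 0 | 0
0 | 0 | 1 | 0 | 0 | 0
0 | 0 | 1 | 1 | 0 | 0
0 | 1 | 0 | 0 | 1 | 1
0 | 1 | 0 | 1 | 1 | 1
0 | 1 | 1 | 0 | 1 | 1
0 | 1 | 1 | 1 | 1 | 1
1 | 0 | 0 | 0 | 0 | 0
1 | 0 | 0 | 1 | 0 | 0
1 | 0 | 1 | 0 | 0 | 0
1 | 0 | 1 | 1 | 0 | 0
1 | 1 | 0 | 0 | 1 | 1
1 | 1 | 0 | 1 | 1 | 1
1 | 1 | 1 | 0 | 1 | 1
1 | 1 | 1 | 1 | 1 | 1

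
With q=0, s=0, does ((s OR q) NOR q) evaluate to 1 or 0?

Substituting: ((0 OR 0) NOR 0)
= 1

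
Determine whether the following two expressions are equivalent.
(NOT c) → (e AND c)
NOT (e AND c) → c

Yes, Contrapositive is always equivalent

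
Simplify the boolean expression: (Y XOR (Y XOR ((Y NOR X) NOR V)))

By XOR self-cancellation ((E XOR v) XOR v = E):
= ((Y NOR X) NOR V)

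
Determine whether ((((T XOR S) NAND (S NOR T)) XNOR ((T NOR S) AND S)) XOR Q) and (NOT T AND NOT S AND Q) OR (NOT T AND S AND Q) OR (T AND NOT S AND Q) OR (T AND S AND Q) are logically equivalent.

Yes, they are equivalent — the two output columns agree on all 8 assignments:
T | S | Q | Expression 1 | Expression 2
---------------------------------------
0 | 0 | 0 | 0 | 0
0 | 0 | 1 | 1 | 1
0 | 1 | 0 | 0 | 0
0 | 1 | 1 | 1 | 1
1 | 0 | 0 | 0 | 0
1 | 0 | 1 | 1 | 1
1 | 1 | 0 | 0 | 0
1 | 1 | 1 | 1 | 1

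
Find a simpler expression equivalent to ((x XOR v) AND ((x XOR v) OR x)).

By absorption (E AND (E OR v) = E):
= (x XOR v)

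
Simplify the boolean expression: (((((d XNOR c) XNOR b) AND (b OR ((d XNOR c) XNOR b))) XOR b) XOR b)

By XOR self-cancellation ((E XOR v) XOR v = E) then absorption (E AND (E OR v) = E):
= ((d XNOR c) XNOR b)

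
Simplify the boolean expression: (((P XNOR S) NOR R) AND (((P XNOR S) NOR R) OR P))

By absorption (E AND (E OR v) = E):
= ((P XNOR S) NOR R)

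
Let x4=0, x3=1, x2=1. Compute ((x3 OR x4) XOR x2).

Substituting: ((1 OR 0) XOR 1)
= 0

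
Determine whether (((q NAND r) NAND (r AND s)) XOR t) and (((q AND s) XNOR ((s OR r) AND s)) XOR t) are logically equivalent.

No. Counterexample: with q=0, t=0, s=1, r=0, Expression 1 = 1 but Expression 2 = 0.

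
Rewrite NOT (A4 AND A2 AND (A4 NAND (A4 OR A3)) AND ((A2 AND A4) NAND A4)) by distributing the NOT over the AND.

NOT A4 OR NOT A2 OR NOT (A4 NAND (A4 OR A3)) OR NOT ((A2 AND A4) NAND A4)
De Morgan's: NOT(AND of terms) = OR of negations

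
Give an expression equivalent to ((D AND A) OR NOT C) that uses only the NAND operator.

((((D NAND A) NAND (D NAND A)) NAND ((D NAND A) NAND (D NAND A))) NAND ((C NAND C) NAND (C NAND C)))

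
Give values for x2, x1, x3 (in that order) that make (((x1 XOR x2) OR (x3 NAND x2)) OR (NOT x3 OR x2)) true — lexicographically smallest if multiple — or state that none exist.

x2=0, x1=0, x3=0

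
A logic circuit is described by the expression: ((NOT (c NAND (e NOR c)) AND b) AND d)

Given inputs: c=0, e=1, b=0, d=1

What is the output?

Substituting: ((NOT (0 NAND (1 NOR 0)) AND 0) AND 1)
= 0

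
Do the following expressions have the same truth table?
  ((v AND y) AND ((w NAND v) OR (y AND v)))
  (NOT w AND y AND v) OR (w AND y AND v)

Yes, they are equivalent — the two output columns agree on all 8 assignments:
w | y | v | Expression 1 | Expression 2
---------------------------------------
0 | 0 | 0 | 0 | 0
0 | 0 | 1 | 0 | 0
0 | 1 | 0 | 0 | 0
0 | 1 | 1 | 1 | 1
1 | 0 | 0 | 0 | 0
1 | 0 | 1 | 0 | 0
1 | 1 | 0 | 0 | 0
1 | 1 | 1 | 1 | 1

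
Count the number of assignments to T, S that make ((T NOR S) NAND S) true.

Satisfying assignments: (0,0), (0,1), (1,0), (1,1)
Count: 4 out of 4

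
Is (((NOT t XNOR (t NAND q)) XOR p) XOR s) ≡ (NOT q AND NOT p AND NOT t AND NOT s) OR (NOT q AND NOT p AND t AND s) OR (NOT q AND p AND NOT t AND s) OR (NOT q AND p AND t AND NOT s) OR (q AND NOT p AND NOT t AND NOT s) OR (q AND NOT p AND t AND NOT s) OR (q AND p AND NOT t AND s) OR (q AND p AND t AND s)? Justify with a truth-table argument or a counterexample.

Yes, they are equivalent — the two output columns agree on all 16 assignments:
q | p | t | s | Expression 1 | Expression 2
-------------------------------------------
0 | 0 | 0 | 0 | 1 | 1
0 | 0 | 0 | 1 | 0 | 0
0 | 0 | 1 | 0 | 0 | 0
0 | 0 | 1 | 1 | 1 | 1
0 | 1 | 0 | 0 | 0 | 0
0 | 1 | 0 | 1 | 1 | 1
0 | 1 | 1 | 0 | 1 | 1
0 | 1 | 1 | 1 | 0 | 0
1 | 0 | 0 | 0 | 1 | 1
1 | 0 | 0 | 1 | 0 | 0
1 | 0 | 1 | 0 | 1 | 1
1 | 0 | 1 | 1 | 0 | 0
1 | 1 | 0 | 0 | 0 | 0
1 | 1 | 0 | 1 | 1 | 1
1 | 1 | 1 | 0 | 0 | 0
1 | 1 | 1 | 1 | 1 | 1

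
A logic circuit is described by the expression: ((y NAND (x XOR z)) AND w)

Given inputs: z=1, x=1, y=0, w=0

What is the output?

Substituting: ((0 NAND (1 XOR 1)) AND 0)
= 0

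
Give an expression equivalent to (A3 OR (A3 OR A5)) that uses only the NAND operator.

((A3 NAND A3) NAND (((A3 NAND A3) NAND (A5 NAND A5)) NAND ((A3 NAND A3) NAND (A5 NAND A5))))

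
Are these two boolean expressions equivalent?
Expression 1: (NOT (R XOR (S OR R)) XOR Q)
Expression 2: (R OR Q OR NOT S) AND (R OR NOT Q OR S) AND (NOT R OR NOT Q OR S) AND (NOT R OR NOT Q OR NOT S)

Yes, they are equivalent — the two output columns agree on all 8 assignments:
R | Q | S | Expression 1 | Expression 2
---------------------------------------
0 | 0 | 0 | 1 | 1
0 | 0 | 1 | 0 | 0
0 | 1 | 0 | 0 | 0
0 | 1 | 1 | 1 | 1
1 | 0 | 0 | 1 | 1
1 | 0 | 1 | 1 | 1
1 | 1 | 0 | 0 | 0
1 | 1 | 1 | 0 | 0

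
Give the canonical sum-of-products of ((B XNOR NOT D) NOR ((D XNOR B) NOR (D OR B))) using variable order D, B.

Σm(0, 3) = (NOT D AND NOT B) OR (D AND B)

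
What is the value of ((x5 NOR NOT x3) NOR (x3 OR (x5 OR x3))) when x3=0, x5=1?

Substituting: ((1 NOR NOT 0) NOR (0 OR (1 OR 0)))
= 0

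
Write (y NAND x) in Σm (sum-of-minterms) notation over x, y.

Σm(0, 1, 2) = (NOT x AND NOT y) OR (NOT x AND y) OR (x AND NOT y)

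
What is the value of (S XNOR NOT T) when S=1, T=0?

Substituting: (1 XNOR NOT 0)
= 1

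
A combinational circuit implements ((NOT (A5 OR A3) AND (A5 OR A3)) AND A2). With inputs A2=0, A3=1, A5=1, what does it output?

Substituting: ((NOT (1 OR 1) AND (1 OR 1)) AND 0)
= 0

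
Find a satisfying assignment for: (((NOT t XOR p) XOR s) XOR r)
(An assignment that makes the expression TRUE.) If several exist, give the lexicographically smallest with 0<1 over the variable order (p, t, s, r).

p=0, t=0, s=0, r=0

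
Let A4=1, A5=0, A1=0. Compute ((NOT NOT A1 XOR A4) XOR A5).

Substituting: ((NOT NOT 0 XOR 1) XOR 0)
= 1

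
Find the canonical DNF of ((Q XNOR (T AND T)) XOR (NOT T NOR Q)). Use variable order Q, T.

(NOT Q AND NOT T) OR (NOT Q AND T) OR (Q AND T)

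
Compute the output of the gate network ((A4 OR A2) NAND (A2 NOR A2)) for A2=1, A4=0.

Substituting: ((0 OR 1) NAND (1 NOR 1))
= 1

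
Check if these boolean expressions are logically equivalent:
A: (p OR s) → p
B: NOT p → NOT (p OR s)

Yes, Contrapositive is always equivalent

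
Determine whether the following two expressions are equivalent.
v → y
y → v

No, Converse is not equivalent to original (counterexample: y=0, v=1)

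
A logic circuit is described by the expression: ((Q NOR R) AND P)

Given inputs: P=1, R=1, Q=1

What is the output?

Substituting: ((1 NOR 1) AND 1)
= 0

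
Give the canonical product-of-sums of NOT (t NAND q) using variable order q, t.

ΠM(0, 1, 2) = (q OR t) AND (q OR NOT t) AND (NOT q OR t)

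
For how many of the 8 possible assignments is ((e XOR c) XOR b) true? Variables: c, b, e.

Satisfying assignments: (0,0,1), (0,1,0), (1,0,0), (1,1,1)
Count: 4 out of 8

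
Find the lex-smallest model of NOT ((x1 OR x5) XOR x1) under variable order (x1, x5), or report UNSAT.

x1=0, x5=0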